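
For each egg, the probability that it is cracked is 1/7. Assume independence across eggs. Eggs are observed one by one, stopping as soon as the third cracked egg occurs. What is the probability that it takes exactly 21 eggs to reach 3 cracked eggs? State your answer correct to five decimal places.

0.03455

Y = trial on which the third success occurs; negative binomial, r=3, p=0.142857.
P(Y=21) = C(20,2) · p^3 · (1−p)^18
= 190 · 0.0029155 · 0.062367 = 0.0345476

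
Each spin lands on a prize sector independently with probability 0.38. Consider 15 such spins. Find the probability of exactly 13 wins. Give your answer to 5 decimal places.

0.00014

X ~ Binomial(n=15, p=0.38).
P(X=13) = C(15,13) · p^13 · (1−p)^2
= 105 · 3.445e-06 · 0.3844 = 0.0001390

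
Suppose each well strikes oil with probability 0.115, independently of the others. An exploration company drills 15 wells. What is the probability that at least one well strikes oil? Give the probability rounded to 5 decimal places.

0.83999

P(at least one) = 1 − P(none) = 1 − (1 − 0.115)^15
= 1 − 0.1600107 = 0.8399893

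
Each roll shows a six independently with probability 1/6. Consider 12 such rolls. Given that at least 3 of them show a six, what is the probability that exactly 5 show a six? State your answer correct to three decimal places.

0.088

X ~ Binomial(12, 0.166667). Want P(X=5 | X≥3) = P(X=5) / P(X≥3).
P(X=5) = C(12,5)·0.166667^5·0.833333^7 = 0.02842
P(X≥3) = 1 − 0.11216 − 0.26918 − 0.29609 = 0.32257
Ratio = 0.02842 / 0.32257 = 0.08812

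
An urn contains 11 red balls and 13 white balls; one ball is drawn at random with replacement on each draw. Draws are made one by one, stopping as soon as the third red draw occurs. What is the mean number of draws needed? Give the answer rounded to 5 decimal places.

Y = total draws until the third success; negative binomial with r=3, p=0.458333.
E[Y] = r / p = 3 / 0.458333 = 6.5454545

6.54545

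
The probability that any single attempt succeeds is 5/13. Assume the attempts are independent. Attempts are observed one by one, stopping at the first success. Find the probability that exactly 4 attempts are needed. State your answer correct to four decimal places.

0.0896

Geometric (trials to first success), p = 0.384615.
P(Y = 4) = (1−p)^3 · p = 0.23305 · 0.384615 = 0.089633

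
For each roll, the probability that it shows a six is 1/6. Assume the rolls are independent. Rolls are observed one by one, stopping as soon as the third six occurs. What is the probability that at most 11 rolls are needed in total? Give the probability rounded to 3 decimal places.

Finishing within 11 rolls ⇔ at least 3 successes in the first 11. With X ~ Binomial(11, 0.166667), P(Y ≤ 11) = 1 − P(X ≤ 2).
  k=0: C(11,0)·0.166667^0·0.833333^11 = 0.13459
  k=1: C(11,1)·0.166667^1·0.833333^10 = 0.29609
  k=2: C(11,2)·0.166667^2·0.833333^9 = 0.29609
1 − 0.72678 = 0.27322

0.273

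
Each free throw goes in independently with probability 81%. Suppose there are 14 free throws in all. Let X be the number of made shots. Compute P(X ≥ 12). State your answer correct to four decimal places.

X ~ Binomial(14, 0.81); P(X ≥ 12) = Σ C(14,k) p^k (1−p)^(14−k) over k:
  k=12: C(14,12)·0.81^12·0.19^2 = 0.262041
  k=13: C(14,13)·0.81^13·0.19^1 = 0.171865
  k=14: C(14,14)·0.81^14·0.19^0 = 0.052335
Total = 0.486240

0.4862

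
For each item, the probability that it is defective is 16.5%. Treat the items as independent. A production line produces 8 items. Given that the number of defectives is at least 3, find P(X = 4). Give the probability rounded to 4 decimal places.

X ~ Binomial(8, 0.165). Want P(X=4 | X≥3) = P(X=4) / P(X≥3).
P(X=4) = C(8,4)·0.165^4·0.835^4 = 0.025222
P(X≥3) = 1 − 0.236315 − 0.373576 − 0.258372 = 0.131737
Ratio = 0.025222 / 0.131737 = 0.191457

0.1915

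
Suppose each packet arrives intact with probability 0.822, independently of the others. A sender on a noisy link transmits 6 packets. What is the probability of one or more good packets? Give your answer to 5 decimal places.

0.99997

P(at least one) = 1 − P(none) = 1 − (1 − 0.822)^6
= 1 − 0.0000318 = 0.9999682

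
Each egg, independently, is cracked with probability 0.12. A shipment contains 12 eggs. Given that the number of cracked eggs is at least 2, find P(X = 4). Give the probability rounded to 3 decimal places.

X ~ Binomial(12, 0.12). Want P(X=4 | X≥2) = P(X=4) / P(X≥2).
P(X=4) = C(12,4)·0.12^4·0.88^8 = 0.03691
P(X≥2) = 1 − 0.21567 − 0.35292 = 0.43141
Ratio = 0.03691 / 0.43141 = 0.08557

0.086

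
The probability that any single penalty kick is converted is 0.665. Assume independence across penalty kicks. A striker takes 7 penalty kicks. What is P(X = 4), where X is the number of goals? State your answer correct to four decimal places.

0.2573

X ~ Binomial(n=7, p=0.665).
P(X=4) = C(7,4) · p^4 · (1−p)^3
= 35 · 0.19556 · 0.037595 = 0.257329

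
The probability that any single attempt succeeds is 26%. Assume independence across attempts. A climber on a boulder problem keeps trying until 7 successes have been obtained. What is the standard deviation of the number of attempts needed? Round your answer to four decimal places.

8.7537

Y = total attempts until the seventh success; negative binomial with r=7, p=0.26.
SD(Y) = √[r(1−p)/p²] = √(76.627219) = 8.753697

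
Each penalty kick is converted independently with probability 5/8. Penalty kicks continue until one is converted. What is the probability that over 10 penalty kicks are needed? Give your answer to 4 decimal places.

0.0001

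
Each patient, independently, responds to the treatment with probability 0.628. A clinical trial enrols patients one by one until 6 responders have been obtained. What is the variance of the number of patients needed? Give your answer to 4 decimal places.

5.6595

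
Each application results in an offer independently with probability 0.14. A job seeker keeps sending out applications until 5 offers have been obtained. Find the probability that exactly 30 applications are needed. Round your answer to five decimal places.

0.02943

Y = trial on which the fifth success occurs; negative binomial, r=5, p=0.14.
P(Y=30) = C(29,4) · p^5 · (1−p)^25
= 23751 · 5.3782e-05 · 0.023039 = 0.0294295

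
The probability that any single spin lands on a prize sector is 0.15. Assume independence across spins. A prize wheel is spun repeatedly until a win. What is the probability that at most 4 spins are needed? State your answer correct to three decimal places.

Y = number of spins to the first success; geometric, p = 0.15.
P(Y ≤ 4) = 1 − (1−p)^4 = 1 − 0.52201 = 0.47799

0.478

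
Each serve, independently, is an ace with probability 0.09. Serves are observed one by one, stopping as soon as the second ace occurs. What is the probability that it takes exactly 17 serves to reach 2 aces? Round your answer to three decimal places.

0.031

Y = trial on which the second success occurs; negative binomial, r=2, p=0.09.
P(Y=17) = C(16,1) · p^2 · (1−p)^15
= 16 · 0.0081 · 0.24301 = 0.03149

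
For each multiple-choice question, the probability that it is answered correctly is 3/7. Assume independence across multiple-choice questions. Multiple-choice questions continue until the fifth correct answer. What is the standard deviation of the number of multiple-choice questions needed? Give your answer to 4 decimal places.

Y = total multiple-choice questions until the fifth success; negative binomial with r=5, p=0.428571.
SD(Y) = √[r(1−p)/p²] = √(15.555556) = 3.944053

3.9441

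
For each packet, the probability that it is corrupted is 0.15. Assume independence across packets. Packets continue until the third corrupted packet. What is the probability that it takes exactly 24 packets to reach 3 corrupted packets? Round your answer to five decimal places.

0.02813

Y = trial on which the third success occurs; negative binomial, r=3, p=0.15.
P(Y=24) = C(23,2) · p^3 · (1−p)^21
= 253 · 0.003375 · 0.032946 = 0.0281314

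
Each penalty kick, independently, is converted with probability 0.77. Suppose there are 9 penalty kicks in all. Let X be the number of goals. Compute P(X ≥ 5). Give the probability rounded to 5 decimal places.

0.96503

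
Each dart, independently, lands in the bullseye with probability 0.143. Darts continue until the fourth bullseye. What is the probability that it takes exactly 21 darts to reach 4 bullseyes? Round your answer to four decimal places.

0.0346

Y = trial on which the fourth success occurs; negative binomial, r=4, p=0.143.
P(Y=21) = C(20,3) · p^4 · (1−p)^17
= 1140 · 0.00041816 · 0.072556 = 0.034588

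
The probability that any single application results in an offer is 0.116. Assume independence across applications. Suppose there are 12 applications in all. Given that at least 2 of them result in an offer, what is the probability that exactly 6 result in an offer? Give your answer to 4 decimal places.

0.0026

X ~ Binomial(12, 0.116). Want P(X=6 | X≥2) = P(X=6) / P(X≥2).
P(X=6) = C(12,6)·0.116^6·0.884^6 = 0.001074
P(X≥2) = 1 − 0.227734 − 0.358603 = 0.413663
Ratio = 0.001074 / 0.413663 = 0.002597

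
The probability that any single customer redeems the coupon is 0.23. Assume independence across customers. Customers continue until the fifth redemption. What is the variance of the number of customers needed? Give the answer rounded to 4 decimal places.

Y = total customers until the fifth success; negative binomial with r=5, p=0.23.
Var(Y) = r(1−p)/p² = 5·0.77 / 0.23² = 72.778828

72.7788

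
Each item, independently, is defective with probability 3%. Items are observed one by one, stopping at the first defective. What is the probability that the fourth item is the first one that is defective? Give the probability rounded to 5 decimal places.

0.02738

Geometric (trials to first success), p = 0.03.
P(Y = 4) = (1−p)^3 · p = 0.91267 · 0.03 = 0.0273802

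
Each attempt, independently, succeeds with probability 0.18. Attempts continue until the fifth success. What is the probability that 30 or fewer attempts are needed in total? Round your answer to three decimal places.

0.649

Finishing within 30 attempts ⇔ at least 5 successes in the first 30. With X ~ Binomial(30, 0.18), P(Y ≤ 30) = 1 − P(X ≤ 4).
  k=0: C(30,0)·0.18^0·0.82^30 = 0.00260
  k=1: C(30,1)·0.18^1·0.82^29 = 0.01710
  k=2: C(30,2)·0.18^2·0.82^28 = 0.05443
  k=3: C(30,3)·0.18^3·0.82^27 = 0.11151
  k=4: C(30,4)·0.18^4·0.82^26 = 0.16523
1 − 0.35086 = 0.64914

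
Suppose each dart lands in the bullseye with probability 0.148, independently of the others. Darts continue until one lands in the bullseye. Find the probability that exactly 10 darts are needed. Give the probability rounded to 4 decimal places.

Geometric (trials to first success), p = 0.148.
P(Y = 10) = (1−p)^9 · p = 0.23657 · 0.148 = 0.035012

0.0350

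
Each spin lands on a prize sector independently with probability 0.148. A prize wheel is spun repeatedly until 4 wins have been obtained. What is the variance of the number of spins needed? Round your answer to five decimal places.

Y = total spins until the fourth success; negative binomial with r=4, p=0.148.
Var(Y) = r(1−p)/p² = 4·0.852 / 0.148² = 155.5880205

155.58802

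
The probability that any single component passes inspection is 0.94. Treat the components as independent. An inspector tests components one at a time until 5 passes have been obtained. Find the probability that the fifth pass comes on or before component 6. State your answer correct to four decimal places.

0.9541

Finishing within 6 components ⇔ at least 5 successes in the first 6. With X ~ Binomial(6, 0.94), P(Y ≤ 6) = 1 − P(X ≤ 4).
  k=0: C(6,0)·0.94^0·0.06^6 = 0.000000
  k=1: C(6,1)·0.94^1·0.06^5 = 0.000004
  k=2: C(6,2)·0.94^2·0.06^4 = 0.000172
  k=3: C(6,3)·0.94^3·0.06^3 = 0.003588
  k=4: C(6,4)·0.94^4·0.06^2 = 0.042160
1 − 0.045925 = 0.954075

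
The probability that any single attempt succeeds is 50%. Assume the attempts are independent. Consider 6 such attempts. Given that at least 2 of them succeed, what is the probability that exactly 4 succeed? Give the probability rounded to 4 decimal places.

0.2632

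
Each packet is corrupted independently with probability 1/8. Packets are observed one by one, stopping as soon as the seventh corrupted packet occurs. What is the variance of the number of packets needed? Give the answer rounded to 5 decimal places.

Y = total packets until the seventh success; negative binomial with r=7, p=0.125.
Var(Y) = r(1−p)/p² = 7·0.875 / 0.125² = 392.0000000

392.00000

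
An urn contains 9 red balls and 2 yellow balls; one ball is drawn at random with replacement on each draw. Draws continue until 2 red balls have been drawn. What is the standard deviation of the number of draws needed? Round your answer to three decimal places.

0.737

Y = total draws until the second success; negative binomial with r=2, p=0.818182.
SD(Y) = √[r(1−p)/p²] = √(0.54321) = 0.73703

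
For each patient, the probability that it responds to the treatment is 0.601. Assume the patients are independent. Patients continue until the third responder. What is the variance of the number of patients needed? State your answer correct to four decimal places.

3.3139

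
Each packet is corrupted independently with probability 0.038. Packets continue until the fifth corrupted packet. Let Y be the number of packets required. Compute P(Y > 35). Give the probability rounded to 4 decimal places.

0.9901

Needing more than 35 packets ⇔ fewer than 5 successes in the first 35. With X ~ Binomial(35, 0.038), P(Y > 35) = P(X ≤ 4).
  k=0: C(35,0)·0.038^0·0.962^35 = 0.257708
  k=1: C(35,1)·0.038^1·0.962^34 = 0.356290
  k=2: C(35,2)·0.038^2·0.962^33 = 0.239255
  k=3: C(35,3)·0.038^3·0.962^32 = 0.103959
  k=4: C(35,4)·0.038^4·0.962^31 = 0.032852
P(X ≤ 4) = 0.990065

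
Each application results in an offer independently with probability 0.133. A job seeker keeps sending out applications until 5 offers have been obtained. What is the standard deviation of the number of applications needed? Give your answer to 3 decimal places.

Y = total applications until the fifth success; negative binomial with r=5, p=0.133.
SD(Y) = √[r(1−p)/p²] = √(245.06756) = 15.65463

15.655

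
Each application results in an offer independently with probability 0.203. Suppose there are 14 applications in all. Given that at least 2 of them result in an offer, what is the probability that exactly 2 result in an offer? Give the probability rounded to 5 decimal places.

0.30432

X ~ Binomial(14, 0.203). Want P(X=2 | X≥2) = P(X=2) / P(X≥2).
P(X=2) = C(14,2)·0.203^2·0.797^12 = 0.2463391
P(X≥2) = 1 − 0.0417269 − 0.1487929 = 0.8094801
Ratio = 0.2463391 / 0.8094801 = 0.3043176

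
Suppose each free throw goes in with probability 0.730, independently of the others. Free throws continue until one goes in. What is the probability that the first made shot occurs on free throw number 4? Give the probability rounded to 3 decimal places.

Geometric (trials to first success), p = 0.73.
P(Y = 4) = (1−p)^3 · p = 0.019683 · 0.73 = 0.01437

0.014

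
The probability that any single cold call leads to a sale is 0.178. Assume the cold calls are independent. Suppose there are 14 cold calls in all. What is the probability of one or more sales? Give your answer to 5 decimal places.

P(at least one) = 1 − P(none) = 1 − (1 − 0.178)^14
= 1 − 0.0642992 = 0.9357008

0.93570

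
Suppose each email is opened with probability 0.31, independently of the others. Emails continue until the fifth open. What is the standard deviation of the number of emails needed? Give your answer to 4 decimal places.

Y = total emails until the fifth success; negative binomial with r=5, p=0.31.
SD(Y) = √[r(1−p)/p²] = √(35.900104) = 5.991670

5.9917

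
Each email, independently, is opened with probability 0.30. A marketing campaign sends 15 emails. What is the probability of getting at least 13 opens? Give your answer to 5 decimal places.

0.00001

X ~ Binomial(15, 0.30); P(X ≥ 13) = Σ C(15,k) p^k (1−p)^(15−k) over k:
  k=13: C(15,13)·0.30^13·0.70^2 = 0.0000082
  k=14: C(15,14)·0.30^14·0.70^1 = 0.0000005
  k=15: C(15,15)·0.30^15·0.70^0 = 0.0000000
Total = 0.0000087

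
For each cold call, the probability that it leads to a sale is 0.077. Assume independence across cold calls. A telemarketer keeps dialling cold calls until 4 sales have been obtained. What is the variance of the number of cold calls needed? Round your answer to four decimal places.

622.7020

Y = total cold calls until the fourth success; negative binomial with r=4, p=0.077.
Var(Y) = r(1−p)/p² = 4·0.923 / 0.077² = 622.701973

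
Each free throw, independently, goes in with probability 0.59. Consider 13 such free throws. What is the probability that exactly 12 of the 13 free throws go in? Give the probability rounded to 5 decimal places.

X ~ Binomial(n=13, p=0.59).
P(X=12) = C(13,12) · p^12 · (1−p)^1
= 13 · 0.0017792 · 0.41 = 0.0094831

0.00948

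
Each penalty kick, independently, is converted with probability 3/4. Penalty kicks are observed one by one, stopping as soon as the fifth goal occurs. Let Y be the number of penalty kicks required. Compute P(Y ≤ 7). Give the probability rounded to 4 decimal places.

Finishing within 7 penalty kicks ⇔ at least 5 successes in the first 7. With X ~ Binomial(7, 0.75), P(Y ≤ 7) = 1 − P(X ≤ 4).
  k=0: C(7,0)·0.75^0·0.25^7 = 0.000061
  k=1: C(7,1)·0.75^1·0.25^6 = 0.001282
  k=2: C(7,2)·0.75^2·0.25^5 = 0.011536
  k=3: C(7,3)·0.75^3·0.25^4 = 0.057678
  k=4: C(7,4)·0.75^4·0.25^3 = 0.173035
1 − 0.243591 = 0.756409

0.7564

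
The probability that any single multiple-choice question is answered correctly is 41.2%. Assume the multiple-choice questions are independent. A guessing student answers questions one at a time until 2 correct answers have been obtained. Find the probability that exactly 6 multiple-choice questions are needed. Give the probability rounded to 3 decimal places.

Y = trial on which the second success occurs; negative binomial, r=2, p=0.412.
P(Y=6) = C(5,1) · p^2 · (1−p)^4
= 5 · 0.16974 · 0.11954 = 0.10146

0.101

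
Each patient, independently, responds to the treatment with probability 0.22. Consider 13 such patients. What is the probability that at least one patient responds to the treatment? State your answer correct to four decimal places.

P(at least one) = 1 − P(none) = 1 − (1 − 0.22)^13
= 1 − 0.039558 = 0.960442

0.9604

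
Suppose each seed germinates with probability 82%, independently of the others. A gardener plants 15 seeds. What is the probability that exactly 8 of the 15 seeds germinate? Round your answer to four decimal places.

X ~ Binomial(n=15, p=0.82).
P(X=8) = C(15,8) · p^8 · (1−p)^7
= 6435 · 0.20441 · 6.1222e-06 = 0.008053

0.0081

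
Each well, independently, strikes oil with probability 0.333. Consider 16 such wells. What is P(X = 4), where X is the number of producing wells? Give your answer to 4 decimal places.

X ~ Binomial(n=16, p=0.333).
P(X=4) = C(16,4) · p^4 · (1−p)^12
= 1820 · 0.012296 · 0.0077537 = 0.173524

0.1735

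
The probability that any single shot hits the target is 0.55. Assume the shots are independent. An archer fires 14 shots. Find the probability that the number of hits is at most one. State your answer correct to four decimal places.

0.0003

X ~ Binomial(14, 0.55); P(X ≤ 1) = Σ C(14,k) p^k (1−p)^(14−k) over k:
  k=0: C(14,0)·0.55^0·0.45^14 = 0.000014
  k=1: C(14,1)·0.55^1·0.45^13 = 0.000239
Total = 0.000253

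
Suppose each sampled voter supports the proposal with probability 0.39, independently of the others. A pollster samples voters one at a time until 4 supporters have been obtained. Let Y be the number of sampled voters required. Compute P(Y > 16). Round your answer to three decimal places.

0.076

Needing more than 16 sampled voters ⇔ fewer than 4 successes in the first 16. With X ~ Binomial(16, 0.39), P(Y > 16) = P(X ≤ 3).
  k=0: C(16,0)·0.39^0·0.61^16 = 0.00037
  k=1: C(16,1)·0.39^1·0.61^15 = 0.00376
  k=2: C(16,2)·0.39^2·0.61^14 = 0.01803
  k=3: C(16,3)·0.39^3·0.61^13 = 0.05379
P(X ≤ 3) = 0.07594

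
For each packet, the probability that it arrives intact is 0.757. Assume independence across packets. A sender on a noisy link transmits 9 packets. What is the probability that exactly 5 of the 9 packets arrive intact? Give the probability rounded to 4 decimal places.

0.1092

X ~ Binomial(n=9, p=0.757).
P(X=5) = C(9,5) · p^5 · (1−p)^4
= 126 · 0.24859 · 0.0034868 = 0.109213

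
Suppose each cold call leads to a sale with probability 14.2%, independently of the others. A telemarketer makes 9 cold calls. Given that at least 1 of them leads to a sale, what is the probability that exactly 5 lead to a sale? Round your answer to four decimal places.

X ~ Binomial(9, 0.142). Want P(X=5 | X≥1) = P(X=5) / P(X≥1).
P(X=5) = C(9,5)·0.142^5·0.858^4 = 0.003942
P(X≥1) = 1 − 0.251991 = 0.748009
Ratio = 0.003942 / 0.748009 = 0.005271

0.0053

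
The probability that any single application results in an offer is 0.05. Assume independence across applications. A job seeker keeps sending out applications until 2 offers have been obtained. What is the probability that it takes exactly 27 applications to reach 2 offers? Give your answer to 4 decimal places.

Y = trial on which the second success occurs; negative binomial, r=2, p=0.05.
P(Y=27) = C(26,1) · p^2 · (1−p)^25
= 26 · 0.0025 · 0.27739 = 0.018030

0.0180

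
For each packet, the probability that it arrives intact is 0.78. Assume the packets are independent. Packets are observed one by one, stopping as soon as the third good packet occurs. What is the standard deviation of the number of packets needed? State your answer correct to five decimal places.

Y = total packets until the third success; negative binomial with r=3, p=0.78.
SD(Y) = √[r(1−p)/p²] = √(1.0848126) = 1.0415434

1.04154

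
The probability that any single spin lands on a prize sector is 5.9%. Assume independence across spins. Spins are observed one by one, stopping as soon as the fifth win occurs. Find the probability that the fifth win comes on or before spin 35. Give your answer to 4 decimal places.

0.0530

Finishing within 35 spins ⇔ at least 5 successes in the first 35. With X ~ Binomial(35, 0.059), P(Y ≤ 35) = 1 − P(X ≤ 4).
  k=0: C(35,0)·0.059^0·0.941^35 = 0.119025
  k=1: C(35,1)·0.059^1·0.941^34 = 0.261196
  k=2: C(35,2)·0.059^2·0.941^33 = 0.278406
  k=3: C(35,3)·0.059^3·0.941^32 = 0.192014
  k=4: C(35,4)·0.059^4·0.941^31 = 0.096313
1 − 0.946955 = 0.053045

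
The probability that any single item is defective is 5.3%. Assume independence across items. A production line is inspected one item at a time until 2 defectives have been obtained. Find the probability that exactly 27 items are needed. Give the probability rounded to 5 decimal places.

0.01872

Y = trial on which the second success occurs; negative binomial, r=2, p=0.053.
P(Y=27) = C(26,1) · p^2 · (1−p)^25
= 26 · 0.002809 · 0.2563 = 0.0187187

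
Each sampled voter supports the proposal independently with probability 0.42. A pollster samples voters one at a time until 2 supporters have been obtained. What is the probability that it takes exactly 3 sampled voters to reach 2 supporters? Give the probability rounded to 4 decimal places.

0.2046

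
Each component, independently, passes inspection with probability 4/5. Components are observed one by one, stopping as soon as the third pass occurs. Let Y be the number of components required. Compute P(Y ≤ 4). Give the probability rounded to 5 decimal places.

Finishing within 4 components ⇔ at least 3 successes in the first 4. With X ~ Binomial(4, 0.80), P(Y ≤ 4) = 1 − P(X ≤ 2).
  k=0: C(4,0)·0.80^0·0.20^4 = 0.0016000
  k=1: C(4,1)·0.80^1·0.20^3 = 0.0256000
  k=2: C(4,2)·0.80^2·0.20^2 = 0.1536000
1 − 0.1808000 = 0.8192000

0.81920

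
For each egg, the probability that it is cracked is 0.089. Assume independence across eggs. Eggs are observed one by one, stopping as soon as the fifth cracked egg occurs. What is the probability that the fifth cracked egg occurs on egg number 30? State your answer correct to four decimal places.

0.0129

Y = trial on which the fifth success occurs; negative binomial, r=5, p=0.089.
P(Y=30) = C(29,4) · p^5 · (1−p)^25
= 23751 · 5.5841e-06 · 0.097266 = 0.012900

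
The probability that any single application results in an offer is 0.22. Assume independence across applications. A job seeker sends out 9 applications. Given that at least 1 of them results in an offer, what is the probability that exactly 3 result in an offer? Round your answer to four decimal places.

X ~ Binomial(9, 0.22). Want P(X=3 | X≥1) = P(X=3) / P(X≥1).
P(X=3) = C(9,3)·0.22^3·0.78^6 = 0.201426
P(X≥1) = 1 − 0.106869 = 0.893131
Ratio = 0.201426 / 0.893131 = 0.225528

0.2255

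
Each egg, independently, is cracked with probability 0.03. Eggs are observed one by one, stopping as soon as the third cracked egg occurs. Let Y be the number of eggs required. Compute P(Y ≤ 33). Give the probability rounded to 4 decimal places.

0.0756

Finishing within 33 eggs ⇔ at least 3 successes in the first 33. With X ~ Binomial(33, 0.03), P(Y ≤ 33) = 1 − P(X ≤ 2).
  k=0: C(33,0)·0.03^0·0.97^33 = 0.365988
  k=1: C(33,1)·0.03^1·0.97^32 = 0.373534
  k=2: C(33,2)·0.03^2·0.97^31 = 0.184842
1 − 0.924365 = 0.075635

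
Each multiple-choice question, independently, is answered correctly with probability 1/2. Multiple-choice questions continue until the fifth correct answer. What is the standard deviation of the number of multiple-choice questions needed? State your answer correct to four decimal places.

3.1623

Y = total multiple-choice questions until the fifth success; negative binomial with r=5, p=0.50.
SD(Y) = √[r(1−p)/p²] = √(10.000000) = 3.162278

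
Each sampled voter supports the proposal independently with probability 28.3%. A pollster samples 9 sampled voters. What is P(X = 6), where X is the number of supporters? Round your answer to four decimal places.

X ~ Binomial(n=9, p=0.283).
P(X=6) = C(9,6) · p^6 · (1−p)^3
= 84 · 0.00051371 · 0.3686 = 0.015906

0.0159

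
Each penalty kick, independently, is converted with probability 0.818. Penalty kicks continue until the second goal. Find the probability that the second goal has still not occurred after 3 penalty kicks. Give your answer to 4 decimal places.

0.0873

Needing more than 3 penalty kicks ⇔ fewer than 2 successes in the first 3. With X ~ Binomial(3, 0.818), P(Y > 3) = P(X ≤ 1).
  k=0: C(3,0)·0.818^0·0.182^3 = 0.006029
  k=1: C(3,1)·0.818^1·0.182^2 = 0.081286
P(X ≤ 1) = 0.087315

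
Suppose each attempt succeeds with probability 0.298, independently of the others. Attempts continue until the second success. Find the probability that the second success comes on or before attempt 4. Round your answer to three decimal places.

Finishing within 4 attempts ⇔ at least 2 successes in the first 4. With X ~ Binomial(4, 0.298), P(Y ≤ 4) = 1 − P(X ≤ 1).
  k=0: C(4,0)·0.298^0·0.702^4 = 0.24286
  k=1: C(4,1)·0.298^1·0.702^3 = 0.41237
1 − 0.65523 = 0.34477

0.345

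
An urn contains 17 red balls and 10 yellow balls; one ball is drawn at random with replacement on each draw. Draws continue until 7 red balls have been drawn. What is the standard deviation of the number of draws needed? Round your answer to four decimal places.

2.5573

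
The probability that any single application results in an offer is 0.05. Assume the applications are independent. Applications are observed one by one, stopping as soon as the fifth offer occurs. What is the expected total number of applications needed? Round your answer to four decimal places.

Y = total applications until the fifth success; negative binomial with r=5, p=0.05.
E[Y] = r / p = 5 / 0.05 = 100.000000

100.0000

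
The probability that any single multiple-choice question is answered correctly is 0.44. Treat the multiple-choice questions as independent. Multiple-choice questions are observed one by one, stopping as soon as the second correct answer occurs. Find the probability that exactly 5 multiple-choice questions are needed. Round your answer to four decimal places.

Y = trial on which the second success occurs; negative binomial, r=2, p=0.44.
P(Y=5) = C(4,1) · p^2 · (1−p)^3
= 4 · 0.1936 · 0.17562 = 0.135997

0.1360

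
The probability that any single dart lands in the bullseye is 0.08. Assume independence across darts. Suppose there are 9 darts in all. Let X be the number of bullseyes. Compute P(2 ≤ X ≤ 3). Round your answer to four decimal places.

0.1546

X ~ Binomial(9, 0.08); P(2 ≤ X ≤ 3) = Σ C(9,k) p^k (1−p)^(9−k) over k:
  k=2: C(9,2)·0.08^2·0.92^7 = 0.128528
  k=3: C(9,3)·0.08^3·0.92^6 = 0.026078
Total = 0.154606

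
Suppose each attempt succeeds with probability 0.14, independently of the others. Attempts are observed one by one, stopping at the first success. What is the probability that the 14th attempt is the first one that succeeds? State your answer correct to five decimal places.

0.01971

Geometric (trials to first success), p = 0.14.
P(Y = 14) = (1−p)^13 · p = 0.14076 · 0.14 = 0.0197064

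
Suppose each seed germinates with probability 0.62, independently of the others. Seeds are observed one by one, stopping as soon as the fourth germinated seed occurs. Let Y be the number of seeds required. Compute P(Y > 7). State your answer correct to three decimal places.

0.252

Needing more than 7 seeds ⇔ fewer than 4 successes in the first 7. With X ~ Binomial(7, 0.62), P(Y > 7) = P(X ≤ 3).
  k=0: C(7,0)·0.62^0·0.38^7 = 0.00114
  k=1: C(7,1)·0.62^1·0.38^6 = 0.01307
  k=2: C(7,2)·0.62^2·0.38^5 = 0.06396
  k=3: C(7,3)·0.62^3·0.38^4 = 0.17393
P(X ≤ 3) = 0.25210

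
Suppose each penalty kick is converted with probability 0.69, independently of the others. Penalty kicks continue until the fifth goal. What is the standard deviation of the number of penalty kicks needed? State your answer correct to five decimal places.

Y = total penalty kicks until the fifth success; negative binomial with r=5, p=0.69.
SD(Y) = √[r(1−p)/p²] = √(3.2556186) = 1.8043333

1.80433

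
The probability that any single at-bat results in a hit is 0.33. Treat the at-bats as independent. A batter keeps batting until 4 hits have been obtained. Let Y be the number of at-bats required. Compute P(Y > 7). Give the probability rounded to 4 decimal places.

0.8318

Needing more than 7 at-bats ⇔ fewer than 4 successes in the first 7. With X ~ Binomial(7, 0.33), P(Y > 7) = P(X ≤ 3).
  k=0: C(7,0)·0.33^0·0.67^7 = 0.060607
  k=1: C(7,1)·0.33^1·0.67^6 = 0.208959
  k=2: C(7,2)·0.33^2·0.67^5 = 0.308760
  k=3: C(7,3)·0.33^3·0.67^4 = 0.253460
P(X ≤ 3) = 0.831786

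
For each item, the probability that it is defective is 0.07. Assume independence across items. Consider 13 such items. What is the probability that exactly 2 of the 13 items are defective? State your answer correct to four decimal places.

X ~ Binomial(n=13, p=0.07).
P(X=2) = C(13,2) · p^2 · (1−p)^11
= 78 · 0.0049 · 0.4501 = 0.172030

0.1720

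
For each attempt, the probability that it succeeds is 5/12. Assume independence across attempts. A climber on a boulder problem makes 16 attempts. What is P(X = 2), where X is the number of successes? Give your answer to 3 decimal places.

X ~ Binomial(n=16, p=0.416667).
P(X=2) = C(16,2) · p^2 · (1−p)^14
= 120 · 0.17361 · 0.00052824 = 0.01101

0.011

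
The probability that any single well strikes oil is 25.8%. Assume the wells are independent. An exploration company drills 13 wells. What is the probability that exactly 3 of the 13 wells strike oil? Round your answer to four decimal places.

X ~ Binomial(n=13, p=0.258).
P(X=3) = C(13,3) · p^3 · (1−p)^10
= 286 · 0.017174 · 0.050587 = 0.248464

0.2485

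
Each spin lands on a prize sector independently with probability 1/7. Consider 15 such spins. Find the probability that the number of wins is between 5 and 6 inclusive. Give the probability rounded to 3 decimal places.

0.049

X ~ Binomial(15, 0.142857); P(5 ≤ X ≤ 6) = Σ C(15,k) p^k (1−p)^(15−k) over k:
  k=5: C(15,5)·0.142857^5·0.857143^10 = 0.03825
  k=6: C(15,6)·0.142857^6·0.857143^9 = 0.01062
Total = 0.04887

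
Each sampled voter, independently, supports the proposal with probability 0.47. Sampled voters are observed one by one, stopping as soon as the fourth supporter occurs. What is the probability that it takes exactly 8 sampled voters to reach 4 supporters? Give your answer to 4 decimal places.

0.1348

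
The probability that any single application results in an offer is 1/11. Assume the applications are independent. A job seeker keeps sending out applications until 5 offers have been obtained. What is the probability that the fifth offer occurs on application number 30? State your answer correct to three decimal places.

Y = trial on which the fifth success occurs; negative binomial, r=5, p=0.090909.
P(Y=30) = C(29,4) · p^5 · (1−p)^25
= 23751 · 6.2092e-06 · 0.092296 = 0.01361

0.014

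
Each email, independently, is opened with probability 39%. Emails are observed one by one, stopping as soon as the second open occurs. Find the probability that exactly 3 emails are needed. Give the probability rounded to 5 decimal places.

0.18556

Y = trial on which the second success occurs; negative binomial, r=2, p=0.39.
P(Y=3) = C(2,1) · p^2 · (1−p)^1
= 2 · 0.1521 · 0.61 = 0.1855620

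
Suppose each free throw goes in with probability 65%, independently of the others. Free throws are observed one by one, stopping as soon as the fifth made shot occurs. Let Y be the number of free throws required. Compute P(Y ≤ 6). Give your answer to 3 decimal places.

0.319

Finishing within 6 free throws ⇔ at least 5 successes in the first 6. With X ~ Binomial(6, 0.65), P(Y ≤ 6) = 1 − P(X ≤ 4).
  k=0: C(6,0)·0.65^0·0.35^6 = 0.00184
  k=1: C(6,1)·0.65^1·0.35^5 = 0.02048
  k=2: C(6,2)·0.65^2·0.35^4 = 0.09510
  k=3: C(6,3)·0.65^3·0.35^3 = 0.23549
  k=4: C(6,4)·0.65^4·0.35^2 = 0.32801
1 − 0.68092 = 0.31908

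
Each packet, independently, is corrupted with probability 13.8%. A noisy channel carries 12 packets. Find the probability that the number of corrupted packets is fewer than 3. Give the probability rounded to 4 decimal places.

X ~ Binomial(12, 0.138); P(X ≤ 2) = Σ C(12,k) p^k (1−p)^(12−k) over k:
  k=0: C(12,0)·0.138^0·0.862^12 = 0.168301
  k=1: C(12,1)·0.138^1·0.862^11 = 0.323326
  k=2: C(12,2)·0.138^2·0.862^10 = 0.284692
Total = 0.776319

0.7763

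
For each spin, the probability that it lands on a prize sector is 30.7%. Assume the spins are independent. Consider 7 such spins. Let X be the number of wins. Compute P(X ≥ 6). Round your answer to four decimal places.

0.0043

X ~ Binomial(7, 0.307); P(X ≥ 6) = Σ C(7,k) p^k (1−p)^(7−k) over k:
  k=6: C(7,6)·0.307^6·0.693^1 = 0.004061
  k=7: C(7,7)·0.307^7·0.693^0 = 0.000257
Total = 0.004318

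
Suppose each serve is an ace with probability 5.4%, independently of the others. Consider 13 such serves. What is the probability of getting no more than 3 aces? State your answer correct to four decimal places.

0.9959

X ~ Binomial(13, 0.054); P(X ≤ 3) = Σ C(13,k) p^k (1−p)^(13−k) over k:
  k=0: C(13,0)·0.054^0·0.946^13 = 0.485942
  k=1: C(13,1)·0.054^1·0.946^12 = 0.360604
  k=2: C(13,2)·0.054^2·0.946^11 = 0.123505
  k=3: C(13,3)·0.054^3·0.946^10 = 0.025850
Total = 0.995901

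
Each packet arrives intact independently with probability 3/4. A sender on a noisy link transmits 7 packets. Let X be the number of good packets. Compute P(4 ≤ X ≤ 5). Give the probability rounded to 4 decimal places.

X ~ Binomial(7, 0.75); P(4 ≤ X ≤ 5) = Σ C(7,k) p^k (1−p)^(7−k) over k:
  k=4: C(7,4)·0.75^4·0.25^3 = 0.173035
  k=5: C(7,5)·0.75^5·0.25^2 = 0.311462
Total = 0.484497

0.4845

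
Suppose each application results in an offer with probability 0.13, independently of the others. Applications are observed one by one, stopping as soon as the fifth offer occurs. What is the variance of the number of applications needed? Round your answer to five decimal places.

257.39645

Y = total applications until the fifth success; negative binomial with r=5, p=0.13.
Var(Y) = r(1−p)/p² = 5·0.87 / 0.13² = 257.3964497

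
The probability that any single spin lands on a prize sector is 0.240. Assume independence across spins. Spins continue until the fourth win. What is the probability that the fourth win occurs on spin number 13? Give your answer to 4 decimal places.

Y = trial on which the fourth success occurs; negative binomial, r=4, p=0.24.
P(Y=13) = C(12,3) · p^4 · (1−p)^9
= 220 · 0.0033178 · 0.084591 = 0.061743

0.0617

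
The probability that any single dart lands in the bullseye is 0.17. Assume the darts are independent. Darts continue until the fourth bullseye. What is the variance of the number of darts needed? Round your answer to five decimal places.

114.87889

Y = total darts until the fourth success; negative binomial with r=4, p=0.17.
Var(Y) = r(1−p)/p² = 4·0.83 / 0.17² = 114.8788927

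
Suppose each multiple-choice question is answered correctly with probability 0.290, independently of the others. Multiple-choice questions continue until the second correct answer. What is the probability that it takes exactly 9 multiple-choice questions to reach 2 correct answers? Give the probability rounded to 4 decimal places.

0.0612

Y = trial on which the second success occurs; negative binomial, r=2, p=0.29.
P(Y=9) = C(8,1) · p^2 · (1−p)^7
= 8 · 0.0841 · 0.090951 = 0.061192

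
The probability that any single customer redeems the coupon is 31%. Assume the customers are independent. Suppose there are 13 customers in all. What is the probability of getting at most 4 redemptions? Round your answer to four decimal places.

0.6240

X ~ Binomial(13, 0.31); P(X ≤ 4) = Σ C(13,k) p^k (1−p)^(13−k) over k:
  k=0: C(13,0)·0.31^0·0.69^13 = 0.008036
  k=1: C(13,1)·0.31^1·0.69^12 = 0.046935
  k=2: C(13,2)·0.31^2·0.69^11 = 0.126520
  k=3: C(13,3)·0.31^3·0.69^10 = 0.208421
  k=4: C(13,4)·0.31^4·0.69^9 = 0.234096
Total = 0.624008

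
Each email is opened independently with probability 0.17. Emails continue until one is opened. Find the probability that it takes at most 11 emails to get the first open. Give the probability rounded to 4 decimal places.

Y = number of emails to the first success; geometric, p = 0.17.
P(Y ≤ 11) = 1 − (1−p)^11 = 1 − 0.128783 = 0.871217

0.8712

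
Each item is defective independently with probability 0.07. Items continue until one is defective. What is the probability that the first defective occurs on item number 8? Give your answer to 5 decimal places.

Geometric (trials to first success), p = 0.07.
P(Y = 8) = (1−p)^7 · p = 0.6017 · 0.07 = 0.0421191

0.04212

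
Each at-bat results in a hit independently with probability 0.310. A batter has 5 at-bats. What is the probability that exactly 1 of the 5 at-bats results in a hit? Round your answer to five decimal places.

0.35134

X ~ Binomial(n=5, p=0.31).
P(X=1) = C(5,1) · p^1 · (1−p)^4
= 5 · 0.31 · 0.22667 = 0.3513404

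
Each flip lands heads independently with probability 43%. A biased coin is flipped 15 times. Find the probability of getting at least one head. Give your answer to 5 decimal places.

0.99978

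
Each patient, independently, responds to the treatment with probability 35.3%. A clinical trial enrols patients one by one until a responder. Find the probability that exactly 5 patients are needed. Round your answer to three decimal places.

Geometric (trials to first success), p = 0.353.
P(Y = 5) = (1−p)^4 · p = 0.17523 · 0.353 = 0.06186

0.062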